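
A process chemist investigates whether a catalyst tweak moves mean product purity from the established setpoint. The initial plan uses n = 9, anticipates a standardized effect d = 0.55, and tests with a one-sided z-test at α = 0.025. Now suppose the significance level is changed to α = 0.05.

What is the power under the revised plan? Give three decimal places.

δ = d·√n = 0.55 × √9 = 1.6500 (unchanged). New critical value: z_{0.05} = 1.645.
Revised power = P(Z > 1.645 − δ) = Φ(0.005) = 0.5021.

Power ≈ 0.502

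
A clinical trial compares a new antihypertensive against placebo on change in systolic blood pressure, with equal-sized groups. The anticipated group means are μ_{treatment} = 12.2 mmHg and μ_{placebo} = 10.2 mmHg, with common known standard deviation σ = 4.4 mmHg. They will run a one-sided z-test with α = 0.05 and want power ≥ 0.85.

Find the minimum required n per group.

n = 70 per group

Standardized effect: d = |μ_{treatment} − μ_{placebo}| / σ = |12.2 − 10.2| / 4.4 = 0.4545
Set Φ(δ − 1.645) = 0.85; then δ − 1.645 = Φ⁻¹(0.85) = 1.036, giving δ = 2.681.
δ = d·√(n/2) ⇒ n = 2(δ/d)² = 2 × (2.681 / 0.4545)² = 69.59.
Round up to the next whole unit.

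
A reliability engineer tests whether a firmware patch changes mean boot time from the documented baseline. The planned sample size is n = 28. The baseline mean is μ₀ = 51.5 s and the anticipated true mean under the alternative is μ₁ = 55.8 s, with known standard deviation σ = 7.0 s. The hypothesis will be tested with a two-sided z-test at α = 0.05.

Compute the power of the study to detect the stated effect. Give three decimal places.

Standardized effect: d = |μ₁ − μ₀| / σ = |55.8 − 51.5| / 7.0 = 0.6143
Noncentrality parameter: δ = d·√n = 0.6143 × √28 = 3.2505
Critical value for a two-sided test at α = 0.05: z_{α/2} = 1.960.
Power = Φ(δ − 1.960) + Φ(−δ − 1.960) = Φ(1.291) + Φ(-5.210) = 0.9016 + 0.0000 = 0.9016.

Power ≈ 0.902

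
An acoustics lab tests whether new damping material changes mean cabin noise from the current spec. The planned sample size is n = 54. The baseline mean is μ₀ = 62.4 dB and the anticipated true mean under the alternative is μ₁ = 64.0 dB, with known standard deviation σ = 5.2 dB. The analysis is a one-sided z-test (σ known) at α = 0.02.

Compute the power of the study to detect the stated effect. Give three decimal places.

Standardized effect: d = |μ₁ − μ₀| / σ = |64.0 − 62.4| / 5.2 = 0.3077
Noncentrality parameter: δ = d·√n = 0.3077 × √54 = 2.2611
Critical value for a one-sided test at α = 0.02: z_α = 2.054.
Power = Φ(δ − 2.054) = Φ(0.207) = 0.5821.

Power ≈ 0.582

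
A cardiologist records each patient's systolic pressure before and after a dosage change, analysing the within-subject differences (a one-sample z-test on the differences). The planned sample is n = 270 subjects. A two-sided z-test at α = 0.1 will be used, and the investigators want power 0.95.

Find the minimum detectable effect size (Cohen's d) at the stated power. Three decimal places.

d ≈ 0.200

Required noncentrality: δ = z_{0.05} + z_{0.05} = 1.645 + 1.645 = 3.290.
(Lower-tail contribution to power is negligible for δ > 0.)
δ = d·√n ⇒ d = δ/√n = 3.290/√270 = 0.2002.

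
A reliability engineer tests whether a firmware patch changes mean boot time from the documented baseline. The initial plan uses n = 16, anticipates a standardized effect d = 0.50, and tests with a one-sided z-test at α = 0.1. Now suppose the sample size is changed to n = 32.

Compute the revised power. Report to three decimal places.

With n = 32: δ = d·√n = 0.50 × √32 = 2.8284. Critical value z_{0.1} = 1.282.
Revised power = P(Z > 1.282 − δ) = Φ(1.547) = 0.9391.

Power ≈ 0.939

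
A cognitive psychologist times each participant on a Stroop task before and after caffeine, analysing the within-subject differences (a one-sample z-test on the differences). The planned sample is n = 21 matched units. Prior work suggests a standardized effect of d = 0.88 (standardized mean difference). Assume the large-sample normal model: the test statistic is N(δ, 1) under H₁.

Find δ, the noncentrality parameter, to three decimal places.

δ ≈ 4.033

δ = d·√n = 0.88 × √21 = 4.0327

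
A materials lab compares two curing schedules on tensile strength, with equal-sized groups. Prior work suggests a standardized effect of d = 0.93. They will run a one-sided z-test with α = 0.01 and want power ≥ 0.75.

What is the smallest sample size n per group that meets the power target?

Set Φ(δ − 2.326) = 0.75; then δ − 2.326 = Φ⁻¹(0.75) = 0.674, giving δ = 3.001.
δ = d·√(n/2) ⇒ n = 2(δ/d)² = 2 × (3.001 / 0.93)² = 20.82.
Rounding up, n = 21 per group.

n = 21 per group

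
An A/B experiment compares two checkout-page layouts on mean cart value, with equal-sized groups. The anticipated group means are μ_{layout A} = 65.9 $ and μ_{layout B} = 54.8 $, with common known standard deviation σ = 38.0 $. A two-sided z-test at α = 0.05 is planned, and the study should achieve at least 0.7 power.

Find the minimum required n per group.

n = 145 per group

Standardized effect: d = |μ_{layout A} − μ_{layout B}| / σ = |65.9 − 54.8| / 38.0 = 0.2921
For power 0.7 need Φ(δ − z_{0.025}) = 0.7, so δ = z_{0.025} + z_{0.30} = 1.960 + 0.524 = 2.484.
(The Φ(−δ − z_{α/2}) term is vanishingly small for δ > 0 and is dropped in the standard sample-size formula.)
δ = d·√(n/2) ⇒ n = 2(δ/d)² = 2 × (2.484 / 0.2921)² = 144.67.
Round up to the next whole unit.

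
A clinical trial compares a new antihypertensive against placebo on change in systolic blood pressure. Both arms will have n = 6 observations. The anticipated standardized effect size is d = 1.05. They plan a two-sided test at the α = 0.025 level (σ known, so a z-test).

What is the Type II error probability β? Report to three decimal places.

β ≈ 0.664

Noncentrality parameter: δ = d·√(n/2) = 1.05 × √(6/2) = 1.8187
Two-sided α = 0.025 → critical value z_{0.0125} = 2.241.
Power = Φ(δ − 2.241) + Φ(−δ − 2.241) = Φ(-0.423) + Φ(-4.060) = 0.3362 + 0.0000 = 0.3363.
Type II error: β = 1 − power = 1 − 0.3363 = 0.6637.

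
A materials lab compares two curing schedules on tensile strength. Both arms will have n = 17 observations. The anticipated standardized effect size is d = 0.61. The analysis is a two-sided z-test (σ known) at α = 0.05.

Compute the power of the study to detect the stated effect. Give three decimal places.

Noncentrality parameter: λ = d·√(n/2) = 0.61 × √(17/2) = 1.7784
Critical value for a two-sided test at α = 0.05: z_{α/2} = 1.960.
Power = Φ(λ − 1.960) + Φ(−λ − 1.960) = Φ(-0.182) + Φ(-3.738) = 0.4280 + 0.0001 = 0.4281.

Power ≈ 0.428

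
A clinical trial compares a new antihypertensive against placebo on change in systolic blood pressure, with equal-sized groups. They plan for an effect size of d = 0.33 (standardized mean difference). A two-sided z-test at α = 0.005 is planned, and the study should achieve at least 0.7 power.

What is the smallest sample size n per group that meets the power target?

n = 204 per group

For power 0.7 need Φ(δ − z_{0.0025}) = 0.7, so δ = z_{0.0025} + z_{0.30} = 2.807 + 0.524 = 3.331.
(Ignoring the negligible lower-tail rejection probability gives the usual closed-form inversion.)
δ = d·√(n/2) ⇒ n = 2(δ/d)² = 2 × (3.331 / 0.33)² = 203.83.
Rounding up, n = 204 per group.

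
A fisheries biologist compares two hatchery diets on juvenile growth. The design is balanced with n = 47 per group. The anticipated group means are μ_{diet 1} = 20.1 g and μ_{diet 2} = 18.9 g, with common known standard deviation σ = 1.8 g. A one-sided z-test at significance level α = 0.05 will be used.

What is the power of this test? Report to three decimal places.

Standardized effect: d = |μ_{diet 1} − μ_{diet 2}| / σ = |20.1 − 18.9| / 1.8 = 0.6667
Noncentrality parameter: δ = d·√(n/2) = 0.6667 × √(47/2) = 3.2318
Critical value for a one-sided test at α = 0.05: z_α = 1.645.
Power = Φ(δ − 1.645) = Φ(1.587) = 0.9437.

Power ≈ 0.944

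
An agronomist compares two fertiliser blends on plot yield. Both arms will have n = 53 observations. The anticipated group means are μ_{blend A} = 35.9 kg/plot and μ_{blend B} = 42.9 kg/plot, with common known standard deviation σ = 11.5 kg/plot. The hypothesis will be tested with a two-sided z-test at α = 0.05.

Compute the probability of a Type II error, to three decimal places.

β ≈ 0.120

Standardized effect: d = |μ_{blend A} − μ_{blend B}| / σ = |35.9 − 42.9| / 11.5 = 0.6087
Noncentrality parameter: δ = d·√(n/2) = 0.6087 × √(53/2) = 3.1335
Critical value for a two-sided test at α = 0.05: z_{α/2} = 1.960.
Power = Φ(δ − 1.960) + Φ(−δ − 1.960) = Φ(1.173) + Φ(-5.093) = 0.8797 + 0.0000 = 0.8797.
Type II error: β = 1 − power = 1 − 0.8797 = 0.1203.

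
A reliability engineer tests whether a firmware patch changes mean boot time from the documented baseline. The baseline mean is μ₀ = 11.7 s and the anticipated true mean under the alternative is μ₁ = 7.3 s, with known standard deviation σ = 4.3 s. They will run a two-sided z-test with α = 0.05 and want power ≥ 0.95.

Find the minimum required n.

Standardized effect: d = |μ₁ − μ₀| / σ = |7.3 − 11.7| / 4.3 = 1.0233
For power 0.95 need Φ(δ − z_{0.025}) = 0.95, so δ = z_{0.025} + z_{0.05} = 1.960 + 1.645 = 3.605.
(For δ > 0 the lower-tail rejection region contributes negligibly to power, so the one-term inversion is standard.)
δ = d·√n ⇒ n = (δ/d)² = (3.605 / 1.0233)² = 12.41.
Round up to the next whole unit.

n = 13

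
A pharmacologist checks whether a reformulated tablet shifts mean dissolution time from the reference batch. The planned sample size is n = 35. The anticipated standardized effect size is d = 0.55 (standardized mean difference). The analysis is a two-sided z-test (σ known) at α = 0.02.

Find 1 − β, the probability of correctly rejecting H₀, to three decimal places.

Noncentrality parameter: δ = d·√n = 0.55 × √35 = 3.2538
Critical value for a two-sided test at α = 0.02: z_{α/2} = 2.326.
Power = Φ(δ − 2.326) + Φ(−δ − 2.326) = Φ(0.927) + Φ(-5.580) = 0.8232 + 0.0000 = 0.8232.

Power ≈ 0.823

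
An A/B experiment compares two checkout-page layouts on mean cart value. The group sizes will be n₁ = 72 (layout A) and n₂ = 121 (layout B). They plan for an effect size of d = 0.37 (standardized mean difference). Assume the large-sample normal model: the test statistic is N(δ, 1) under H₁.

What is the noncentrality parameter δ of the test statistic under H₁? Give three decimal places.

The noncentrality parameter scales effect size by the design's sample-size factor: δ = d / √(1/n₁ + 1/n₂) = 0.37 / √(1/72 + 1/121) = 2.4859

δ ≈ 2.486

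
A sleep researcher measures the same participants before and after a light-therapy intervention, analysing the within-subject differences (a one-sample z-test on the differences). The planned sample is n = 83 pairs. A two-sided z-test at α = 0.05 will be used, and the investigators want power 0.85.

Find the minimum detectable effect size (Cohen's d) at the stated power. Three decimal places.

d ≈ 0.329

Need Φ(δ − 1.960) = 0.85, so δ = 1.960 + 1.036 = 2.996.
(Lower-tail contribution to power is negligible for δ > 0.)
δ = d·√n ⇒ d = δ/√n = 2.996/√83 = 0.3289.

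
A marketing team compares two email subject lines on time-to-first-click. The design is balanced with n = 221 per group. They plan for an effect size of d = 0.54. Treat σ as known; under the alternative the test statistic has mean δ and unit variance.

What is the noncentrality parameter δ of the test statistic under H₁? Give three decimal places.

The noncentrality parameter scales effect size by the design's sample-size factor: δ = d·√(n/2) = 0.54 × √(221/2) = 5.6764

δ ≈ 5.676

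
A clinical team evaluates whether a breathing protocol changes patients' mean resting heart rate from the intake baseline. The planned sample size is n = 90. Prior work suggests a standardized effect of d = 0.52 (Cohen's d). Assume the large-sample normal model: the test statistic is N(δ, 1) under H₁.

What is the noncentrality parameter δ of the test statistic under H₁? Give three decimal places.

The noncentrality parameter scales effect size by the design's sample-size factor: δ = d·√n = 0.52 × √90 = 4.9332

δ ≈ 4.933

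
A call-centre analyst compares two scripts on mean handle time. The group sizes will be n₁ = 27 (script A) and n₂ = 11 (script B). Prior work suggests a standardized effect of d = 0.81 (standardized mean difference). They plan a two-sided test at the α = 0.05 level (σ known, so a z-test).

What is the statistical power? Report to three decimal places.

Noncentrality parameter: λ = d / √(1/n₁ + 1/n₂) = 0.81 / √(1/27 + 1/11) = 2.2645
Critical value for a two-sided test at α = 0.05: z_{α/2} = 1.960.
Power = Φ(λ − 1.960) + Φ(−λ − 1.960) = Φ(0.305) + Φ(-4.224) = 0.6196 + 0.0000 = 0.6197.

Power ≈ 0.620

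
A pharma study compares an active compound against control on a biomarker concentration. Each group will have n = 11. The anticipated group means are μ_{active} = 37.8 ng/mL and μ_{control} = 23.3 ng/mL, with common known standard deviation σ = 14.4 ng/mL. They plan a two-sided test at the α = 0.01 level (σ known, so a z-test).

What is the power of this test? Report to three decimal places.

Power ≈ 0.415

Standardized effect: d = |μ_{active} − μ_{control}| / σ = |37.8 − 23.3| / 14.4 = 1.0069
Noncentrality parameter: δ = d·√(n/2) = 1.0069 × √(11/2) = 2.3615
Critical value for a two-sided test at α = 0.01: z_{α/2} = 2.576.
Power = Φ(δ − 2.576) + Φ(−δ − 2.576) = Φ(-0.214) + Φ(-4.937) = 0.4151 + 0.0000 = 0.4151.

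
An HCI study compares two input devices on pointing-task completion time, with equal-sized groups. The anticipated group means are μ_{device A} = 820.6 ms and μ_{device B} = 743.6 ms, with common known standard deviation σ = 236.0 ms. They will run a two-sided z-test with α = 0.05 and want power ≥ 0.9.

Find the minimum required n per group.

n = 198 per group

Standardized effect: d = |μ_{device A} − μ_{device B}| / σ = |820.6 − 743.6| / 236.0 = 0.3263
Set Φ(δ − 1.960) = 0.9; then δ − 1.960 = Φ⁻¹(0.9) = 1.282, giving δ = 3.242.
(Ignoring the negligible lower-tail rejection probability gives the usual closed-form inversion.)
δ = d·√(n/2) ⇒ n = 2(δ/d)² = 2 × (3.242 / 0.3263)² = 197.41.
Round up to the next whole unit.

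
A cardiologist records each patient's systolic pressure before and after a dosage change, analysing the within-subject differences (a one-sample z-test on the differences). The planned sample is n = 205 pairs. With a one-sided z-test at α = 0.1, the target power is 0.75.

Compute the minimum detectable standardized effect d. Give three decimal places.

d ≈ 0.137

Required noncentrality: δ = z_{0.1} + z_{0.25} = 1.282 + 0.674 = 1.956.
δ = d·√n ⇒ d = δ/√n = 1.956/√205 = 0.1366.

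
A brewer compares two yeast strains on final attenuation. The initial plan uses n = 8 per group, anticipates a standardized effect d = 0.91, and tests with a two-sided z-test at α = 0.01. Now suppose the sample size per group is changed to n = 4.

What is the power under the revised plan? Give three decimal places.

With n = 4 per group: δ = d·√(n/2) = 0.91 × √(4/2) = 1.2869. Critical value z_{0.005} = 2.576.
Revised power = Φ(δ − 2.576) + Φ(−δ − 2.576) = Φ(-1.289) + Φ(-3.863) = 0.0987 + 0.0001 = 0.0988.

Power ≈ 0.099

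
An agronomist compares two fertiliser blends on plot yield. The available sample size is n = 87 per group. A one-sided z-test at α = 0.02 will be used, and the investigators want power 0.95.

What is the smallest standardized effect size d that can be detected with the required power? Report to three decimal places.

d ≈ 0.561

Required noncentrality: δ = z_{0.02} + z_{0.05} = 2.054 + 1.645 = 3.699.
δ = d·√(n/2) ⇒ d = δ/√(n/2) = 3.699/√(87/2) = 0.5608.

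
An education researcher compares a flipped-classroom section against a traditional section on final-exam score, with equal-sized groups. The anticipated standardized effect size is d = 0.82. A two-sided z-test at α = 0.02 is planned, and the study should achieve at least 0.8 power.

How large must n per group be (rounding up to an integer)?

n = 30 per group

For power 0.8 need Φ(δ − z_{0.01}) = 0.8, so δ = z_{0.01} + z_{0.20} = 2.326 + 0.842 = 3.168.
(For δ > 0 the lower-tail rejection region contributes negligibly to power, so the one-term inversion is standard.)
δ = d·√(n/2) ⇒ n = 2(δ/d)² = 2 × (3.168 / 0.82)² = 29.85.
Round up to the next whole unit.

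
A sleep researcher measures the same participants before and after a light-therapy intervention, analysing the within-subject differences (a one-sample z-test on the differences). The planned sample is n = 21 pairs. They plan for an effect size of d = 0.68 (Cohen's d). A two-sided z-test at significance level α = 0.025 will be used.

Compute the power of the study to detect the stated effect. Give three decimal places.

Noncentrality parameter: δ = d·√n = 0.68 × √21 = 3.1162
Critical value for a two-sided test at α = 0.025: z_{α/2} = 2.241.
Power = Φ(δ − 2.241) + Φ(−δ − 2.241) = Φ(0.875) + Φ(-5.358) = 0.8091 + 0.0000 = 0.8091.

Power ≈ 0.809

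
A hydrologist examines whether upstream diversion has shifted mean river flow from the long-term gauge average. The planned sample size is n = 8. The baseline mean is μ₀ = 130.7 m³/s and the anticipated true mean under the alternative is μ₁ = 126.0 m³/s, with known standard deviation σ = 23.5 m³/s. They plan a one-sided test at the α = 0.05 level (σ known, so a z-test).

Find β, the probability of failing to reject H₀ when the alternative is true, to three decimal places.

Standardized effect: d = |μ₁ − μ₀| / σ = |126.0 − 130.7| / 23.5 = 0.2000
Noncentrality parameter: δ = d·√n = 0.2000 × √8 = 0.5657
Critical value for a one-sided test at α = 0.05: z_α = 1.645.
Power = P(Z > 1.645 − δ) = Φ(-1.079) = 0.1403.
Type II error: β = 1 − power = 1 − 0.1403 = 0.8597.

β ≈ 0.860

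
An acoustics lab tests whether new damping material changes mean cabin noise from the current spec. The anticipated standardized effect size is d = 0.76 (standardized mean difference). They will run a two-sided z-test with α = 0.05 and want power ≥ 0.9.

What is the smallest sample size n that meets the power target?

For power 0.9 need Φ(δ − z_{0.025}) = 0.9, so δ = z_{0.025} + z_{0.10} = 1.960 + 1.282 = 3.242.
(The Φ(−δ − z_{α/2}) term is vanishingly small for δ > 0 and is dropped in the standard sample-size formula.)
δ = d·√n ⇒ n = (δ/d)² = (3.242 / 0.76)² = 18.19.
Rounding up, n = 19.

n = 19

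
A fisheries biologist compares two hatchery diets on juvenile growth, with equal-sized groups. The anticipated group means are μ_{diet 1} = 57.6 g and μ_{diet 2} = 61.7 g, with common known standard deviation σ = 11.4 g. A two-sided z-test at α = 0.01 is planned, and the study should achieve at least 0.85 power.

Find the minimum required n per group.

Standardized effect: d = |μ_{diet 1} − μ_{diet 2}| / σ = |57.6 − 61.7| / 11.4 = 0.3596
For power 0.85 need Φ(δ − z_{0.005}) = 0.85, so δ = z_{0.005} + z_{0.15} = 2.576 + 1.036 = 3.612.
(The Φ(−δ − z_{α/2}) term is vanishingly small for δ > 0 and is dropped in the standard sample-size formula.)
δ = d·√(n/2) ⇒ n = 2(δ/d)² = 2 × (3.612 / 0.3596)² = 201.76.
Round up to the next whole unit.

n = 202 per group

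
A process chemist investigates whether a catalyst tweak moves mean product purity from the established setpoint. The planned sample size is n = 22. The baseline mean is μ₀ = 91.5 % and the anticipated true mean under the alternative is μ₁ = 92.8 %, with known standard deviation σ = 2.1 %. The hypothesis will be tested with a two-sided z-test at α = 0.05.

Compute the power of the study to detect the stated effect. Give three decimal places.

Standardized effect: d = |μ₁ − μ₀| / σ = |92.8 − 91.5| / 2.1 = 0.6190
Noncentrality parameter: λ = d·√n = 0.6190 × √22 = 2.9036
Critical value for a two-sided test at α = 0.05: z_{α/2} = 1.960.
Power = Φ(λ − 1.960) + Φ(−λ − 1.960) = Φ(0.944) + Φ(-4.864) = 0.8273 + 0.0000 = 0.8273.

Power ≈ 0.827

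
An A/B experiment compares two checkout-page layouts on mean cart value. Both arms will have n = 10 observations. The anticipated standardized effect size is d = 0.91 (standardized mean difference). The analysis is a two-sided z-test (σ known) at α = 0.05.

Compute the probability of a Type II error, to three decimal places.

Noncentrality parameter: δ = d·√(n/2) = 0.91 × √(10/2) = 2.0348
Critical value for a two-sided test at α = 0.05: z_{α/2} = 1.960.
Power = Φ(δ − 1.960) + Φ(−δ − 1.960) = Φ(0.075) + Φ(-3.995) = 0.5298 + 0.0000 = 0.5299.
Type II error: β = 1 − power = 1 − 0.5299 = 0.4701.

β ≈ 0.470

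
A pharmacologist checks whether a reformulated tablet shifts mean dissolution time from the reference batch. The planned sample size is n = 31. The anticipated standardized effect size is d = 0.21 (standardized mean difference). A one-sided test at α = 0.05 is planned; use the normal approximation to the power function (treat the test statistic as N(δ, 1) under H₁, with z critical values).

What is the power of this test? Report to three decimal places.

Power ≈ 0.317

Noncentrality parameter: δ = d·√n = 0.21 × √31 = 1.1692
Critical value for a one-sided test at α = 0.05: z_α = 1.645.
Power = Φ(δ − 1.645) = Φ(-0.476) = 0.3172.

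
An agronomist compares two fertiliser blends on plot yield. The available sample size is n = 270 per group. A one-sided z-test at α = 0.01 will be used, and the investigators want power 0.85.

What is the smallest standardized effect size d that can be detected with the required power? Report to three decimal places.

Required noncentrality: δ = z_{0.01} + z_{0.15} = 2.326 + 1.036 = 3.363.
δ = d·√(n/2) ⇒ d = δ/√(n/2) = 3.363/√(270/2) = 0.2894.

d ≈ 0.289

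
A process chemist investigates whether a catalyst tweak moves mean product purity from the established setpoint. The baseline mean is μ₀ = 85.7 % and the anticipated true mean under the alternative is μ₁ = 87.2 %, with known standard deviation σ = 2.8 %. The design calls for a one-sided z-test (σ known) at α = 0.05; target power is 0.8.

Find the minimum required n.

Standardized effect: d = |μ₁ − μ₀| / σ = |87.2 − 85.7| / 2.8 = 0.5357
Set Φ(δ − 1.645) = 0.8; then δ − 1.645 = Φ⁻¹(0.8) = 0.842, giving δ = 2.486.
δ = d·√n ⇒ n = (δ/d)² = (2.486 / 0.5357)² = 21.54.
Rounding up, n = 22.

n = 22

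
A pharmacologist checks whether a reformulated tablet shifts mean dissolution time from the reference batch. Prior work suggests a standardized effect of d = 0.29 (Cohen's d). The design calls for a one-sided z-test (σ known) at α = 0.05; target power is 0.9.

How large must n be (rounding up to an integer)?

For power 0.9 need Φ(δ − z_{0.05}) = 0.9, so δ = z_{0.05} + z_{0.10} = 1.645 + 1.282 = 2.926.
δ = d·√n ⇒ n = (δ/d)² = (2.926 / 0.29)² = 101.83.
Round up to the next whole unit.

n = 102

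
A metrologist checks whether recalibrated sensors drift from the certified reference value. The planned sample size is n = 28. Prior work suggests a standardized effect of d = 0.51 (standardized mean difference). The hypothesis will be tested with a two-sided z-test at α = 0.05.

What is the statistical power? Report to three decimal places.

Power ≈ 0.770

Noncentrality parameter: δ = d·√n = 0.51 × √28 = 2.6987
Two-sided α = 0.05 → critical value z_{0.025} = 1.960.
Power = Φ(δ − 1.960) + Φ(−δ − 1.960) = Φ(0.739) + Φ(-4.659) = 0.7700 + 0.0000 = 0.7700.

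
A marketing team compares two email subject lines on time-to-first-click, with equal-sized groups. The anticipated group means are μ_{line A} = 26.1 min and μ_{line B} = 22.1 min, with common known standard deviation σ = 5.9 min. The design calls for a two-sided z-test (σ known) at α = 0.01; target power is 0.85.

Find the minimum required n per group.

Standardized effect: d = |μ_{line A} − μ_{line B}| / σ = |26.1 − 22.1| / 5.9 = 0.6780
For power 0.85 need Φ(δ − z_{0.005}) = 0.85, so δ = z_{0.005} + z_{0.15} = 2.576 + 1.036 = 3.612.
(The Φ(−δ − z_{α/2}) term is vanishingly small for δ > 0 and is dropped in the standard sample-size formula.)
δ = d·√(n/2) ⇒ n = 2(δ/d)² = 2 × (3.612 / 0.6780)² = 56.78.
Round up to the next whole unit.

n = 57 per group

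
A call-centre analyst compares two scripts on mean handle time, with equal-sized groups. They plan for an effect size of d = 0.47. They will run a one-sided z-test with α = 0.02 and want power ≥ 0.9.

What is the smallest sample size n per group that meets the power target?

n = 101 per group

For power 0.9 need Φ(δ − z_{0.02}) = 0.9, so δ = z_{0.02} + z_{0.10} = 2.054 + 1.282 = 3.335.
δ = d·√(n/2) ⇒ n = 2(δ/d)² = 2 × (3.335 / 0.47)² = 100.72.
Round up to the next whole unit.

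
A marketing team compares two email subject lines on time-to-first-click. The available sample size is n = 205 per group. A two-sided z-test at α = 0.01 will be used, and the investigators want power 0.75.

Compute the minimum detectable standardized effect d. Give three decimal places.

d ≈ 0.321

Required noncentrality: δ = z_{0.005} + z_{0.25} = 2.576 + 0.674 = 3.250.
(Lower-tail contribution to power is negligible for δ > 0.)
δ = d·√(n/2) ⇒ d = δ/√(n/2) = 3.250/√(205/2) = 0.3210.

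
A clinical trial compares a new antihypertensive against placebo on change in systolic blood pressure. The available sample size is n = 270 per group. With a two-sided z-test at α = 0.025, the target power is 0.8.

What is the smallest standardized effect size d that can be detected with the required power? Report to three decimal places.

Need Φ(δ − 2.241) = 0.8, so δ = 2.241 + 0.842 = 3.083.
(Lower-tail contribution to power is negligible for δ > 0.)
δ = d·√(n/2) ⇒ d = δ/√(n/2) = 3.083/√(270/2) = 0.2653.

d ≈ 0.265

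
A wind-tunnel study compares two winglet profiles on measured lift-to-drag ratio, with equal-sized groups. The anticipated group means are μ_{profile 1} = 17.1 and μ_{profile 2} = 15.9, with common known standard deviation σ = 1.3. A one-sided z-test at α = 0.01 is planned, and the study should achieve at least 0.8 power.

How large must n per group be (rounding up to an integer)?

n = 24 per group

Standardized effect: d = |μ_{profile 1} − μ_{profile 2}| / σ = |17.1 − 15.9| / 1.3 = 0.9231
Set Φ(δ − 2.326) = 0.8; then δ − 2.326 = Φ⁻¹(0.8) = 0.842, giving δ = 3.168.
δ = d·√(n/2) ⇒ n = 2(δ/d)² = 2 × (3.168 / 0.9231)² = 23.56.
Round up to the next whole unit.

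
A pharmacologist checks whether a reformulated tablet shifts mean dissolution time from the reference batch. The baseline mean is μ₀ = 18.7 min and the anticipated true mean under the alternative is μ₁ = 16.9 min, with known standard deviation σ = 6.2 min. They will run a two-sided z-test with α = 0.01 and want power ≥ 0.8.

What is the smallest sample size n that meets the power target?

n = 139

Standardized effect: d = |μ₁ − μ₀| / σ = |16.9 − 18.7| / 6.2 = 0.2903
For power 0.8 need Φ(δ − z_{0.005}) = 0.8, so δ = z_{0.005} + z_{0.20} = 2.576 + 0.842 = 3.417.
(Ignoring the negligible lower-tail rejection probability gives the usual closed-form inversion.)
δ = d·√n ⇒ n = (δ/d)² = (3.417 / 0.2903)² = 138.56.
Rounding up, n = 139.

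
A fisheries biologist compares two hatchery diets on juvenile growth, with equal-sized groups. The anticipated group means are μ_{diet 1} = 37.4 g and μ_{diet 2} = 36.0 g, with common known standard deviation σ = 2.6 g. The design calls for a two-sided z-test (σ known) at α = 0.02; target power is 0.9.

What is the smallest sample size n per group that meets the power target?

n = 90 per group

Standardized effect: d = |μ_{diet 1} − μ_{diet 2}| / σ = |37.4 − 36.0| / 2.6 = 0.5385
Set Φ(δ − 2.326) = 0.9; then δ − 2.326 = Φ⁻¹(0.9) = 1.282, giving δ = 3.608.
(The Φ(−δ − z_{α/2}) term is vanishingly small for δ > 0 and is dropped in the standard sample-size formula.)
δ = d·√(n/2) ⇒ n = 2(δ/d)² = 2 × (3.608 / 0.5385)² = 89.79.
Round up to the next whole unit.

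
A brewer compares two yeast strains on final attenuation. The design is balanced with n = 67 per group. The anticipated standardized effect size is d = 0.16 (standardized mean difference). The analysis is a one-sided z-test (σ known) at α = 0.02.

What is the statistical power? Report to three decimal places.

Power ≈ 0.130

Noncentrality parameter: δ = d·√(n/2) = 0.16 × √(67/2) = 0.9261
One-sided α = 0.02 → critical value z_{0.02} = 2.054.
Power = P(Z > 2.054 − δ) = Φ(-1.128) = 0.1297.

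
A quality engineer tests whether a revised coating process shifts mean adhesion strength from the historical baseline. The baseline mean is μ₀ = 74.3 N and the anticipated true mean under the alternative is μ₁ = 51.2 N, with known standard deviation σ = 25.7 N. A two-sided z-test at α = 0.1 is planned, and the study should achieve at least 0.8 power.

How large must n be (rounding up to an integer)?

n = 8

Standardized effect: d = |μ₁ − μ₀| / σ = |51.2 − 74.3| / 25.7 = 0.8988
For power 0.8 need Φ(δ − z_{0.05}) = 0.8, so δ = z_{0.05} + z_{0.20} = 1.645 + 0.842 = 2.486.
(The Φ(−δ − z_{α/2}) term is vanishingly small for δ > 0 and is dropped in the standard sample-size formula.)
δ = d·√n ⇒ n = (δ/d)² = (2.486 / 0.8988)² = 7.65.
Rounding up, n = 8.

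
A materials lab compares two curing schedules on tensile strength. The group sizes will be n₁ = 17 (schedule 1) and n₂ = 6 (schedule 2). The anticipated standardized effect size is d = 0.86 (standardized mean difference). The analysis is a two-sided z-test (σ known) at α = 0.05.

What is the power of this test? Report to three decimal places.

Power ≈ 0.441

Noncentrality parameter: δ = d / √(1/n₁ + 1/n₂) = 0.86 / √(1/17 + 1/6) = 1.8111
Two-sided α = 0.05 → critical value z_{0.025} = 1.960.
Power = Φ(δ − 1.960) + Φ(−δ − 1.960) = Φ(-0.149) + Φ(-3.771) = 0.4408 + 0.0001 = 0.4409.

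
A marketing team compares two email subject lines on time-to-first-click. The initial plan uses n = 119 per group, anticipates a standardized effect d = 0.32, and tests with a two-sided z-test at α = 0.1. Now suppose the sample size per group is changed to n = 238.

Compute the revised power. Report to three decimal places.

Power ≈ 0.968

With n = 238 per group: δ = d·√(n/2) = 0.32 × √(238/2) = 3.4908. Critical value z_{0.05} = 1.645.
Revised power = Φ(δ − 1.645) + Φ(−δ − 1.645) = Φ(1.846) + Φ(-5.136) = 0.9675 + 0.0000 = 0.9675.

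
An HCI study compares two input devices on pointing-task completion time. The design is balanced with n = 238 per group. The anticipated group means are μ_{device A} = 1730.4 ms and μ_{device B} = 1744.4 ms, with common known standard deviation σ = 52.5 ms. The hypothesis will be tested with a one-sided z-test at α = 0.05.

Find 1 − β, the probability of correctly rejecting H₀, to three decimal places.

Standardized effect: d = |μ_{device A} − μ_{device B}| / σ = |1730.4 − 1744.4| / 52.5 = 0.2667
Noncentrality parameter: δ = d·√(n/2) = 0.2667 × √(238/2) = 2.9090
One-sided α = 0.05 → critical value z_{0.05} = 1.645.
Power = Φ(δ − 1.645) = Φ(1.264) = 0.8969.

Power ≈ 0.897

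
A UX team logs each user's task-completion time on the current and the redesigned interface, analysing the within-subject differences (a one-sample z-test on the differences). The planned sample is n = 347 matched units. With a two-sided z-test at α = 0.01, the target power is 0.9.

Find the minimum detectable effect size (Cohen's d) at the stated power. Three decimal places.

d ≈ 0.207

Need Φ(δ − 2.576) = 0.9, so δ = 2.576 + 1.282 = 3.857.
(The second rejection-region term Φ(−δ − z_{α/2}) is negligible and dropped.)
δ = d·√n ⇒ d = δ/√n = 3.857/√347 = 0.2071.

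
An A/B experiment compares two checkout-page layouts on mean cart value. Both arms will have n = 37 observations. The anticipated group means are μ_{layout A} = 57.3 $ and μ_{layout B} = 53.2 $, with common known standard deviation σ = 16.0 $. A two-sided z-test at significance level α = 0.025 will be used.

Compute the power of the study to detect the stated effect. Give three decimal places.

Standardized effect: d = |μ_{layout A} − μ_{layout B}| / σ = |57.3 − 53.2| / 16.0 = 0.2562
Noncentrality parameter: δ = d·√(n/2) = 0.2562 × √(37/2) = 1.1022
Critical value for a two-sided test at α = 0.025: z_{α/2} = 2.241.
Power = Φ(δ − 2.241) + Φ(−δ − 2.241) = Φ(-1.139) + Φ(-3.344) = 0.1273 + 0.0004 = 0.1277.

Power ≈ 0.128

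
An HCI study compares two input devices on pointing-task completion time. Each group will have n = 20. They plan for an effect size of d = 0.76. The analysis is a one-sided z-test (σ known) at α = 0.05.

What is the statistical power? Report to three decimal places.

Power ≈ 0.776

Noncentrality parameter: δ = d·√(n/2) = 0.76 × √(20/2) = 2.4033
One-sided α = 0.05 → critical value z_{0.05} = 1.645.
Power = Φ(δ − 1.645) = Φ(0.758) = 0.7759.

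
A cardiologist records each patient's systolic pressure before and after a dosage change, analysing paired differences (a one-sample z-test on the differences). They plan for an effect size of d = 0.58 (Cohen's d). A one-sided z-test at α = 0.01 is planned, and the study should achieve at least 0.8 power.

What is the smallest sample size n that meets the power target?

n = 30

For power 0.8 need Φ(δ − z_{0.01}) = 0.8, so δ = z_{0.01} + z_{0.20} = 2.326 + 0.842 = 3.168.
δ = d·√n ⇒ n = (δ/d)² = (3.168 / 0.58)² = 29.83.
Rounding up, n = 30.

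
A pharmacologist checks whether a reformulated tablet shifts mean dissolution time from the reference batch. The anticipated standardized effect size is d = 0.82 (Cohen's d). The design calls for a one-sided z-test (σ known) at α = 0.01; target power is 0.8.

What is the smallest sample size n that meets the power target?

n = 15

Set Φ(δ − 2.326) = 0.8; then δ − 2.326 = Φ⁻¹(0.8) = 0.842, giving δ = 3.168.
δ = d·√n ⇒ n = (δ/d)² = (3.168 / 0.82)² = 14.93.
Round up to the next whole unit.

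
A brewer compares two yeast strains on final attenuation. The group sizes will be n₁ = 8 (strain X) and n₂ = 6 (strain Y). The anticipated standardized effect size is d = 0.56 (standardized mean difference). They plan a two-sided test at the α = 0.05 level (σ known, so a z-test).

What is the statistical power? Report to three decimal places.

Noncentrality parameter: δ = d / √(1/n₁ + 1/n₂) = 0.56 / √(1/8 + 1/6) = 1.0369
Two-sided α = 0.05 → critical value z_{0.025} = 1.960.
Power = Φ(δ − 1.960) + Φ(−δ − 1.960) = Φ(-0.923) + Φ(-2.997) = 0.1780 + 0.0014 = 0.1794.

Power ≈ 0.179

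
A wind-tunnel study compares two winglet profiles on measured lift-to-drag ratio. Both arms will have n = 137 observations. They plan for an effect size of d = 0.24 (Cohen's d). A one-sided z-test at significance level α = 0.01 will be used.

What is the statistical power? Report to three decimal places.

Noncentrality parameter: δ = d·√(n/2) = 0.24 × √(137/2) = 1.9864
One-sided α = 0.01 → critical value z_{0.01} = 2.326.
Power = Φ(δ − 2.326) = Φ(-0.340) = 0.3669.

Power ≈ 0.367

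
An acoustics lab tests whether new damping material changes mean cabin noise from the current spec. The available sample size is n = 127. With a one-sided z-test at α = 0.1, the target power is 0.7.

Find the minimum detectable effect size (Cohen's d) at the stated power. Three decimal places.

d ≈ 0.160

Required noncentrality: δ = z_{0.1} + z_{0.30} = 1.282 + 0.524 = 1.806.
δ = d·√n ⇒ d = δ/√n = 1.806/√127 = 0.1603.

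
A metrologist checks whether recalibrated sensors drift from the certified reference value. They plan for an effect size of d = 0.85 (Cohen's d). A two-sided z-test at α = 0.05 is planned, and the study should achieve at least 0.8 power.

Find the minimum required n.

For power 0.8 need Φ(δ − z_{0.025}) = 0.8, so δ = z_{0.025} + z_{0.20} = 1.960 + 0.842 = 2.802.
(The Φ(−δ − z_{α/2}) term is vanishingly small for δ > 0 and is dropped in the standard sample-size formula.)
δ = d·√n ⇒ n = (δ/d)² = (2.802 / 0.85)² = 10.86.
Rounding up, n = 11.

n = 11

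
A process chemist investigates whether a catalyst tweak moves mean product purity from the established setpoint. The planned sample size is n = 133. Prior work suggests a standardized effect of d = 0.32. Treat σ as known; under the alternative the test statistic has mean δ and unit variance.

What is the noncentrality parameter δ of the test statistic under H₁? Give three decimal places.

The noncentrality parameter scales effect size by the design's sample-size factor: δ = d·√n = 0.32 × √133 = 3.6904

δ ≈ 3.690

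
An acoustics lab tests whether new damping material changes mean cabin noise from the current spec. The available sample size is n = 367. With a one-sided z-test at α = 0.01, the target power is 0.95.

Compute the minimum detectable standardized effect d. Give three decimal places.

d ≈ 0.207

Required noncentrality: δ = z_{0.01} + z_{0.05} = 2.326 + 1.645 = 3.971.
δ = d·√n ⇒ d = δ/√n = 3.971/√367 = 0.2073.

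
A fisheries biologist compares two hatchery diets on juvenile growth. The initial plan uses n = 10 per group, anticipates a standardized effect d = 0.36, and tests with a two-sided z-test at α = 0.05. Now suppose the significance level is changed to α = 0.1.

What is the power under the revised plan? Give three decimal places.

Power ≈ 0.208

δ = d·√(n/2) = 0.36 × √(10/2) = 0.8050 (unchanged). New critical value: z_{0.05} = 1.645.
Revised power = Φ(δ − 1.645) + Φ(−δ − 1.645) = Φ(-0.840) + Φ(-2.450) = 0.2005 + 0.0071 = 0.2076.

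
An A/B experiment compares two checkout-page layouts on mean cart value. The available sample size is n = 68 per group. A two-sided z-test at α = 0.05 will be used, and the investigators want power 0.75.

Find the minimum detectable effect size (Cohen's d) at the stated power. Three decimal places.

d ≈ 0.452

Need Φ(δ − 1.960) = 0.75, so δ = 1.960 + 0.674 = 2.634.
(Lower-tail contribution to power is negligible for δ > 0.)
δ = d·√(n/2) ⇒ d = δ/√(n/2) = 2.634/√(68/2) = 0.4518.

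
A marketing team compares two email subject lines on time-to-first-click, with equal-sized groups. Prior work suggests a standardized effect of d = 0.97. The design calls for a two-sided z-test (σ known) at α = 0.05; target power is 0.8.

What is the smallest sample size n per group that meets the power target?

n = 17 per group

For power 0.8 need Φ(δ − z_{0.025}) = 0.8, so δ = z_{0.025} + z_{0.20} = 1.960 + 0.842 = 2.802.
(Ignoring the negligible lower-tail rejection probability gives the usual closed-form inversion.)
δ = d·√(n/2) ⇒ n = 2(δ/d)² = 2 × (2.802 / 0.97)² = 16.68.
Rounding up, n = 17 per group.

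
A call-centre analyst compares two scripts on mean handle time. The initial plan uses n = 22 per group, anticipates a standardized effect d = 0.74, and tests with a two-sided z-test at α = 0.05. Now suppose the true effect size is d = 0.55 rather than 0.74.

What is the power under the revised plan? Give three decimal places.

With d = 0.55: δ = d·√(n/2) = 0.55 × √(22/2) = 1.8241. Critical value z_{0.025} = 1.960.
Revised power = Φ(δ − 1.960) + Φ(−δ − 1.960) = Φ(-0.136) + Φ(-3.784) = 0.4460 + 0.0001 = 0.4461.

Power ≈ 0.446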